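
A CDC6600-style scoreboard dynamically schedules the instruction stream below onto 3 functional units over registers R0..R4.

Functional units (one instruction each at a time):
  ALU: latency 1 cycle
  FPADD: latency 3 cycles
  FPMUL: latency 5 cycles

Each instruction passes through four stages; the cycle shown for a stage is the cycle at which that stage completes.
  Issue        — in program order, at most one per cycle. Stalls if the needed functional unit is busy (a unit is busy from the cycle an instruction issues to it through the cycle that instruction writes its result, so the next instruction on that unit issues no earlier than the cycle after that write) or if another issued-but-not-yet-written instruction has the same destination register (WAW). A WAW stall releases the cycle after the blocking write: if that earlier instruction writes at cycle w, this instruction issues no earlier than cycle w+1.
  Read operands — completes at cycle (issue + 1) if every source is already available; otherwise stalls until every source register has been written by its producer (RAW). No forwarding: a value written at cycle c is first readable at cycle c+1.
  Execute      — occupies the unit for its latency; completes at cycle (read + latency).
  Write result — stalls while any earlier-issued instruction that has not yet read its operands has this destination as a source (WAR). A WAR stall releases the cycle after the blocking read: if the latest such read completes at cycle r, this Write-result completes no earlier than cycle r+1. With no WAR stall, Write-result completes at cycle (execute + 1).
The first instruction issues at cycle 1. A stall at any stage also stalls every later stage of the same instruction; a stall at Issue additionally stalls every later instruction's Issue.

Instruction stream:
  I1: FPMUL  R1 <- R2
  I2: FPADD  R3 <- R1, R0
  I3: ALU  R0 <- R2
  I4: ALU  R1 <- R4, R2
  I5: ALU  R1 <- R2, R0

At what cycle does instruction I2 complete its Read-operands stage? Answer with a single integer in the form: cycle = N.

cycle = 9

I1 -> (1, 2, 7, 8)
I2 -> (2, 9, 12, 13)  // RAW R1: wait I1 write@8
I3 -> (3, 4, 5, 10)  // WAR R0: wait I2 read@9
I4 -> (11, 12, 13, 14)  // struct: ALU busy until I3 writes@10
I5 -> (15, 16, 17, 18)  // struct: ALU busy until I4 writes@14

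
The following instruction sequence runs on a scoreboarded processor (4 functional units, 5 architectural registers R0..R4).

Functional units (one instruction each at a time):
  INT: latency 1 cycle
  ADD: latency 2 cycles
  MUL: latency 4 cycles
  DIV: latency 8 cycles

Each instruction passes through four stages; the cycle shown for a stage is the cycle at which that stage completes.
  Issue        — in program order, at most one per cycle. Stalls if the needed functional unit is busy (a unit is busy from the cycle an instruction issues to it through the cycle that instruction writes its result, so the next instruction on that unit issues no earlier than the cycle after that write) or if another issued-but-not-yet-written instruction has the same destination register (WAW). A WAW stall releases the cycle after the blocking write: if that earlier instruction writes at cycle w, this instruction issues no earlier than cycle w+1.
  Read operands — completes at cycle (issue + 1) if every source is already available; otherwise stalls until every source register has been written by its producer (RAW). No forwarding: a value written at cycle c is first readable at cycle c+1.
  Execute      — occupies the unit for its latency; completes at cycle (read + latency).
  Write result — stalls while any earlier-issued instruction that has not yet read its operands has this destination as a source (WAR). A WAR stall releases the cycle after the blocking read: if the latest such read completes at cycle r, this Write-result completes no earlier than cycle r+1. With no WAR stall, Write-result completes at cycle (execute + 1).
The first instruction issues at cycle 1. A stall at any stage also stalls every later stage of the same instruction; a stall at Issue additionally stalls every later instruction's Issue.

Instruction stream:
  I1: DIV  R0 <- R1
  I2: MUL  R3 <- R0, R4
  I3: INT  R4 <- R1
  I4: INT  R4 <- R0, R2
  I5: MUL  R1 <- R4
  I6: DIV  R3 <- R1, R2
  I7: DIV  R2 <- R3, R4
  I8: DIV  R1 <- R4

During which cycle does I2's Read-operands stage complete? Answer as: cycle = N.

[I1] 1/2/10/11
[I2] 2/12/16/17  (RAW R0: wait I1 write@11)
[I3] 3/4/5/13  (WAR R4: wait I2 read@12)
[I4] 14/15/16/17  (struct: INT busy until I3 writes@13)
[I5] 18/19/23/24  (struct: MUL busy until I2 writes@17)
[I6] 19/25/33/34  (RAW R1: wait I5 write@24)
[I7] 35/36/44/45  (struct: DIV busy until I6 writes@34)
[I8] 46/47/55/56  (struct: DIV busy until I7 writes@45)

cycle = 12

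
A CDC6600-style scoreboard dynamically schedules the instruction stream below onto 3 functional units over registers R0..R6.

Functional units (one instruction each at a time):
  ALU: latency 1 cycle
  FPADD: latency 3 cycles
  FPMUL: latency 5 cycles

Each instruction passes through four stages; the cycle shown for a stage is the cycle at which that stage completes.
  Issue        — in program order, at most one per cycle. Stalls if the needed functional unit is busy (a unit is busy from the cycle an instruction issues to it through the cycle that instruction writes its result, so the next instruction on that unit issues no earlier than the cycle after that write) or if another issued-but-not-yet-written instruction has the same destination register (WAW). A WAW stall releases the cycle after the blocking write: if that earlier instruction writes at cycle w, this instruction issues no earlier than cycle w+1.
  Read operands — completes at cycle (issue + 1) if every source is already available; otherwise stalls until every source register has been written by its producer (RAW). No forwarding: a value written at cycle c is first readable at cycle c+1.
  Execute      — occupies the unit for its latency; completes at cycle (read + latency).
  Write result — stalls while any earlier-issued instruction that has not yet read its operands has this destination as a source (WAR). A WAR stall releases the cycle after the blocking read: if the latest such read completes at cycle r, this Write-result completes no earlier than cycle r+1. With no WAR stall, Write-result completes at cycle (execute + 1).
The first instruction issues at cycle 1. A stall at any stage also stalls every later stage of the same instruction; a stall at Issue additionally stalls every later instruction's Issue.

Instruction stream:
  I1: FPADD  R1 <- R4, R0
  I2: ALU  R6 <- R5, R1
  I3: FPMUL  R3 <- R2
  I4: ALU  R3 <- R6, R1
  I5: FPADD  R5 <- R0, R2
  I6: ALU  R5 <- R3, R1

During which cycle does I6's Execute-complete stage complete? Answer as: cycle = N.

cycle = 20

[1] issue I1 (FPADD)
[2] I1 read-ops; issue I2 (ALU)
[3] issue I3 (FPMUL)
[4] I3 read-ops
[5] I1 finished on FPADD
[6] I1→R1
[7] I2 read-ops
[8] I2 finished on ALU
[9] I2→R6; I3 finished on FPMUL
[10] I3→R3
[11] issue I4 (ALU)
[12] I4 read-ops; issue I5 (FPADD)
[13] I4 finished on ALU; I5 read-ops
[14] I4→R3
[16] I5 finished on FPADD
[17] I5→R5
[18] issue I6 (ALU)
[19] I6 read-ops
[20] I6 finished on ALU
[21] I6→R5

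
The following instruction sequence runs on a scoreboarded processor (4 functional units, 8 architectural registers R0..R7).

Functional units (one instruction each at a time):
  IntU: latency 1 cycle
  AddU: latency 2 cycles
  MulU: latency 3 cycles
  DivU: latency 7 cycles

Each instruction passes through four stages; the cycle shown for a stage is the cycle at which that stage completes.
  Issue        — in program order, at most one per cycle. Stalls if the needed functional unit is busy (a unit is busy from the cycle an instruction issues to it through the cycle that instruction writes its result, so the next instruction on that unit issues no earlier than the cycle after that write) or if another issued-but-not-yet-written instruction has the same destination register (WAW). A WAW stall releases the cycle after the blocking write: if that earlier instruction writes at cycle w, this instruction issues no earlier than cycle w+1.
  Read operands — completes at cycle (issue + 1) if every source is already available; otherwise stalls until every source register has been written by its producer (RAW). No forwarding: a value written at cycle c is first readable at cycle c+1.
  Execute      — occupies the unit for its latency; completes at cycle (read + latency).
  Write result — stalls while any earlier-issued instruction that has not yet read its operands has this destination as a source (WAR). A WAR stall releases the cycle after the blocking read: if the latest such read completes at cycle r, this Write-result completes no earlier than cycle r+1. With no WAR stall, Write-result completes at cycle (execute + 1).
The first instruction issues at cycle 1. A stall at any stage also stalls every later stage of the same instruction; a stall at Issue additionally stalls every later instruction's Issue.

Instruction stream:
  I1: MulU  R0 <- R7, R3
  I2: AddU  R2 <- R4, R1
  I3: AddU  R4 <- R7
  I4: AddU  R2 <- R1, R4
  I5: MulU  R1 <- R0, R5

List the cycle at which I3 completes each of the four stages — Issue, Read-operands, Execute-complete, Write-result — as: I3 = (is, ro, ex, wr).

c1: I1→MulU
c2: I1 RO | I2→AddU
c3: I2 RO
c5: I1 EX | I2 EX
c6: I1 WR R0 | I2 WR R2
c7: I3→AddU
c8: I3 RO
c10: I3 EX
c11: I3 WR R4
c12: I4→AddU
c13: I4 RO | I5→MulU
c14: I5 RO
c15: I4 EX
c16: I4 WR R2
c17: I5 EX
c18: I5 WR R1

I3 = (7, 8, 10, 11)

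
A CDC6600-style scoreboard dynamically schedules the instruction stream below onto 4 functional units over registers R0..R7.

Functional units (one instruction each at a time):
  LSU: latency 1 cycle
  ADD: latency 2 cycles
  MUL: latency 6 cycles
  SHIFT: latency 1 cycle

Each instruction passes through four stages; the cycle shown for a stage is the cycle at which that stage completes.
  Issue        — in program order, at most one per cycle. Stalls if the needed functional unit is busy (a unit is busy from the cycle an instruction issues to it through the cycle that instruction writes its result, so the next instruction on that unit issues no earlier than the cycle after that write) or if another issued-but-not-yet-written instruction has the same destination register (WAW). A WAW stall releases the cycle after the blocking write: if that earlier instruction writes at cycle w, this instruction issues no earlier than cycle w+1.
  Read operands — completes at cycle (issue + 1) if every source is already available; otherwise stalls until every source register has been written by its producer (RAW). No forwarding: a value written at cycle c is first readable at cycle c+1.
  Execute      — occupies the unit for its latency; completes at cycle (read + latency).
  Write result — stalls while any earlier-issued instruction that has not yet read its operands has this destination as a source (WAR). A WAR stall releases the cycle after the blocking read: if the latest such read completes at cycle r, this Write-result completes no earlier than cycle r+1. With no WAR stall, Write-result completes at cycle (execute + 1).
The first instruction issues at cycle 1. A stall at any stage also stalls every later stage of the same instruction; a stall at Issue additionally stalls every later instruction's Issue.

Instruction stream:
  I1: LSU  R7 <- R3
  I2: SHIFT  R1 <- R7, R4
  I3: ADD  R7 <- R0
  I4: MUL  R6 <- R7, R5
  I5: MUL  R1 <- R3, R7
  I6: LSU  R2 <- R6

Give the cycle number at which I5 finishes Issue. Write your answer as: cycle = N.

t=1  I1 issues→LSU
t=2  I1 reads | I2 issues→SHIFT
t=3  I1 exec-done
t=4  I1 writes R7
t=5  I2 reads | I3 issues→ADD
t=6  I2 exec-done | I3 reads | I4 issues→MUL
t=7  I2 writes R1
t=8  I3 exec-done
t=9  I3 writes R7
t=10  I4 reads
t=16  I4 exec-done
t=17  I4 writes R6
t=18  I5 issues→MUL
t=19  I5 reads | I6 issues→LSU
t=20  I6 reads
t=21  I6 exec-done
t=22  I6 writes R2
t=25  I5 exec-done
t=26  I5 writes R1

cycle = 18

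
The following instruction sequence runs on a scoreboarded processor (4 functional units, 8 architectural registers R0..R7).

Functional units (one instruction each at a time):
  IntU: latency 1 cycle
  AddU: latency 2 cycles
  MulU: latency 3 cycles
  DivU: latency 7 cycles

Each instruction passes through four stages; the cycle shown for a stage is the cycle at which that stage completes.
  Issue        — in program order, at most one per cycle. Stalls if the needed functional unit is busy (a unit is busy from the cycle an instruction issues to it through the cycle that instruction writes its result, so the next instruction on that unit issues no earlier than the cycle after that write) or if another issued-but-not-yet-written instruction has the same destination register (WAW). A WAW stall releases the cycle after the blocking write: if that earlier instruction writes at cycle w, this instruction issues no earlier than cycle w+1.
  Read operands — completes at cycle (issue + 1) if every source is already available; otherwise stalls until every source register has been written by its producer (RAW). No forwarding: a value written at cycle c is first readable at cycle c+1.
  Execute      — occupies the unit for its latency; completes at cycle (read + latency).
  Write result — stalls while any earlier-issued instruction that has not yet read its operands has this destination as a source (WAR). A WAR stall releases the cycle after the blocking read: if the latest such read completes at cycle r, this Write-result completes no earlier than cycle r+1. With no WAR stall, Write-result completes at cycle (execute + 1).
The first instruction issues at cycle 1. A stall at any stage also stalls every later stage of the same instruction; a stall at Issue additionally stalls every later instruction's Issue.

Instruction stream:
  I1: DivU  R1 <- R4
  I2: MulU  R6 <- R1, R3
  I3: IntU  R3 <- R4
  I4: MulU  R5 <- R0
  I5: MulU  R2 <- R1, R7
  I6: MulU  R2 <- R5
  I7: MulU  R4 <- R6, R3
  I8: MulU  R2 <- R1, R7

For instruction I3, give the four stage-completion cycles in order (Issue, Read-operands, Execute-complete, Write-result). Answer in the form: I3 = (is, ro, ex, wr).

I1  is:1  ro:2  ex:9  wr:10
I2  is:2  ro:11  ex:14  wr:15  — RAW R1: wait I1 write@10
I3  is:3  ro:4  ex:5  wr:12  — WAR R3: wait I2 read@11
I4  is:16  ro:17  ex:20  wr:21  — struct: MulU busy until I2 writes@15
I5  is:22  ro:23  ex:26  wr:27  — struct: MulU busy until I4 writes@21
I6  is:28  ro:29  ex:32  wr:33  — struct: MulU busy until I5 writes@27
I7  is:34  ro:35  ex:38  wr:39  — struct: MulU busy until I6 writes@33
I8  is:40  ro:41  ex:44  wr:45  — struct: MulU busy until I7 writes@39

I3 = (3, 4, 5, 12)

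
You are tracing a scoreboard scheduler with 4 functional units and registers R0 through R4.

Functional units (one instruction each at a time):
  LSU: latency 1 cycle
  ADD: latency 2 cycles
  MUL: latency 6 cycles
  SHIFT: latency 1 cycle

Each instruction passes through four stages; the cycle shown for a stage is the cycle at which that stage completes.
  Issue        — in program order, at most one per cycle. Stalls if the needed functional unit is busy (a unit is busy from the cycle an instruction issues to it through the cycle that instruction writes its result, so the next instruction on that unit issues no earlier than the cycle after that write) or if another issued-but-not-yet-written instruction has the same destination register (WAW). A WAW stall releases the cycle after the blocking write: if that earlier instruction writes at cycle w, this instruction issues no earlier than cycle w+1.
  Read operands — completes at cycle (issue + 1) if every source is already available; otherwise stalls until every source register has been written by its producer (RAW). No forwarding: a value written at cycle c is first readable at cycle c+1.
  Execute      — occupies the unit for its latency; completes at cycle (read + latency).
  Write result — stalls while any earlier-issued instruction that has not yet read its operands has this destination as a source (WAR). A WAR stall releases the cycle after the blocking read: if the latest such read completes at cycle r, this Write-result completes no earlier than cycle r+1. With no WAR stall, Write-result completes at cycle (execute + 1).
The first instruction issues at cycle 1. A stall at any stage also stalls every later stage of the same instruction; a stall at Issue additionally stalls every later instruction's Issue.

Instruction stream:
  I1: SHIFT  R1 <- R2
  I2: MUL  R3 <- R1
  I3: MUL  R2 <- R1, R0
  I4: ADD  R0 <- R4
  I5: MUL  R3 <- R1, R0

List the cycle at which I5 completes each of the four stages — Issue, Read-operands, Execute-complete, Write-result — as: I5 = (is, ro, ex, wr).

I5 = (22, 23, 29, 30)

I1 -> (1, 2, 3, 4)
I2 -> (2, 5, 11, 12)  // RAW R1: wait I1 write@4
I3 -> (13, 14, 20, 21)  // struct: MUL busy until I2 writes@12
I4 -> (14, 15, 17, 18)
I5 -> (22, 23, 29, 30)  // struct: MUL busy until I3 writes@21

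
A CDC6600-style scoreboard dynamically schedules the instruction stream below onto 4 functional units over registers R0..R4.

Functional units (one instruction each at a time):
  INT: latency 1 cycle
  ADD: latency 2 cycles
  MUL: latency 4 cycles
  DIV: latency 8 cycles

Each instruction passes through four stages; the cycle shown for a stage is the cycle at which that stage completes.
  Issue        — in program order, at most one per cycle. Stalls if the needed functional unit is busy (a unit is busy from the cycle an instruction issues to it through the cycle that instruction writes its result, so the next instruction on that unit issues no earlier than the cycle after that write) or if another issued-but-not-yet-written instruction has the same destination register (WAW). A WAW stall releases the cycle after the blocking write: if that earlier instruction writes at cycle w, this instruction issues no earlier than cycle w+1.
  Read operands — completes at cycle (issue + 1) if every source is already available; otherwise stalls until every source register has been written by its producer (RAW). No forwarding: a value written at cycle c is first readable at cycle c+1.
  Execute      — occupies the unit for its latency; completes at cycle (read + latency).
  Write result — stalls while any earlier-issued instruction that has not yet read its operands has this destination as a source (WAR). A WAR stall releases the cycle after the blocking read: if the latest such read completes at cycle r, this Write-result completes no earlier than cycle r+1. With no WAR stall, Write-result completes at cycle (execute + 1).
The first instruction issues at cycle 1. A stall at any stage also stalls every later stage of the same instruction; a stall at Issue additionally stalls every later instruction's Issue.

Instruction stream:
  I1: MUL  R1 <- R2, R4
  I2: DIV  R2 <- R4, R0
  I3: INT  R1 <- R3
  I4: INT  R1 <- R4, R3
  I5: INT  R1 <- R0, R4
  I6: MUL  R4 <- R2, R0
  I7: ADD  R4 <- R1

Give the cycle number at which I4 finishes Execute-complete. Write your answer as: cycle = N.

cycle = 14

I1  is:1  ro:2  ex:6  wr:7
I2  is:2  ro:3  ex:11  wr:12
I3  is:8  ro:9  ex:10  wr:11  — WAW R1: wait I1 write@7
I4  is:12  ro:13  ex:14  wr:15  — struct: INT busy until I3 writes@11
I5  is:16  ro:17  ex:18  wr:19  — struct: INT busy until I4 writes@15
I6  is:17  ro:18  ex:22  wr:23
I7  is:24  ro:25  ex:27  wr:28  — WAW R4: wait I6 write@23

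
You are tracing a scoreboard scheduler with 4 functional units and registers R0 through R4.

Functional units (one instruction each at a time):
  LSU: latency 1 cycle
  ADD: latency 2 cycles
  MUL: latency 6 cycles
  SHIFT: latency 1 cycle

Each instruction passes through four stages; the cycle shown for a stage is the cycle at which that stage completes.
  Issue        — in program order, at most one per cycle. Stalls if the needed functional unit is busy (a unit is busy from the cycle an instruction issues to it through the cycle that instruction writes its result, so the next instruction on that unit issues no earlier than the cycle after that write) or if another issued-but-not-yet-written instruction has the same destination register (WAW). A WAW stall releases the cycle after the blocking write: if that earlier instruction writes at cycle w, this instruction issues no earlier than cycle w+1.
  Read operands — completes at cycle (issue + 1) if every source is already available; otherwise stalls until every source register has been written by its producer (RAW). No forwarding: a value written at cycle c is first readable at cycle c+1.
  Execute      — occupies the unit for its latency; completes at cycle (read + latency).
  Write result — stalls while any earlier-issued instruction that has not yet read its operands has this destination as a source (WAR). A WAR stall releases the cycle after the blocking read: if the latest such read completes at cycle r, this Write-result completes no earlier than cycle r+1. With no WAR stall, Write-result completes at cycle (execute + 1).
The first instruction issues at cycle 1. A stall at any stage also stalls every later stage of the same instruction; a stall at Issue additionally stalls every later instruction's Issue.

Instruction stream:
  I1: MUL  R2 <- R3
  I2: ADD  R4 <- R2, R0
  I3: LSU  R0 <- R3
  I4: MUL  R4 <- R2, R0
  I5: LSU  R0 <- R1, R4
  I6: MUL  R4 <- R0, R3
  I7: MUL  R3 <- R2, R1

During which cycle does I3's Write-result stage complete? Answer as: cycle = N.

t=1  I1→MUL
t=2  I1 RO · I2→ADD
t=3  I3→LSU
t=4  I3 RO
t=5  I3 EX
t=8  I1 EX
t=9  I1 WR R2
t=10  I2 RO
t=11  I3 WR R0
t=12  I2 EX
t=13  I2 WR R4
t=14  I4→MUL
t=15  I4 RO · I5→LSU
t=21  I4 EX
t=22  I4 WR R4
t=23  I5 RO · I6→MUL
t=24  I5 EX
t=25  I5 WR R0
t=26  I6 RO
t=32  I6 EX
t=33  I6 WR R4
t=34  I7→MUL
t=35  I7 RO
t=41  I7 EX
t=42  I7 WR R3

cycle = 11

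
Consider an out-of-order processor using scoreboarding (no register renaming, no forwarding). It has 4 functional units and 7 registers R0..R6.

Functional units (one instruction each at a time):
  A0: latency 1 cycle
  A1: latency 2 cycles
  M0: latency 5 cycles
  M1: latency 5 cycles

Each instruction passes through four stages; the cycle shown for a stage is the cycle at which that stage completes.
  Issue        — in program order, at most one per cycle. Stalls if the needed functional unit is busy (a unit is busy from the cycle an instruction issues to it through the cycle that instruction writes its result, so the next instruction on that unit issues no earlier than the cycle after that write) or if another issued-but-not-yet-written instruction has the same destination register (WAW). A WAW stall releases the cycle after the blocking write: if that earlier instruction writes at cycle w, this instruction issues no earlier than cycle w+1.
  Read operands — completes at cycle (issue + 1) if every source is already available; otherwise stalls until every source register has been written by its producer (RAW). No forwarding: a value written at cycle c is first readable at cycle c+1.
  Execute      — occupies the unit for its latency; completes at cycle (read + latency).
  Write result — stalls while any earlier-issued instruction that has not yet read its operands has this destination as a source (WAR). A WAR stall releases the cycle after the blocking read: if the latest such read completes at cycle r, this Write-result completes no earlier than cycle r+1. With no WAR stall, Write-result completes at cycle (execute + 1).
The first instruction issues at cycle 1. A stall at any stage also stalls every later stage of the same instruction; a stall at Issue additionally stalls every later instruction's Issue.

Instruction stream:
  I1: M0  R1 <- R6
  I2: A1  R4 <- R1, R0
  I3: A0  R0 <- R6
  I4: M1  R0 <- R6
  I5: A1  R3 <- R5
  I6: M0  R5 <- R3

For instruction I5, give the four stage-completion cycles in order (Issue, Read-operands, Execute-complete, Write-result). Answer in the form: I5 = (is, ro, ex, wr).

I5 = (13, 14, 16, 17)

cycle 1: I1→M0
cycle 2: I1 RO · I2→A1
cycle 3: I3→A0
cycle 4: I3 RO
cycle 5: I3 EX
cycle 7: I1 EX
cycle 8: I1 WR R1
cycle 9: I2 RO
cycle 10: I3 WR R0
cycle 11: I2 EX · I4→M1
cycle 12: I2 WR R4 · I4 RO
cycle 13: I5→A1
cycle 14: I5 RO · I6→M0
cycle 16: I5 EX
cycle 17: I4 EX · I5 WR R3
cycle 18: I4 WR R0 · I6 RO
cycle 23: I6 EX
cycle 24: I6 WR R5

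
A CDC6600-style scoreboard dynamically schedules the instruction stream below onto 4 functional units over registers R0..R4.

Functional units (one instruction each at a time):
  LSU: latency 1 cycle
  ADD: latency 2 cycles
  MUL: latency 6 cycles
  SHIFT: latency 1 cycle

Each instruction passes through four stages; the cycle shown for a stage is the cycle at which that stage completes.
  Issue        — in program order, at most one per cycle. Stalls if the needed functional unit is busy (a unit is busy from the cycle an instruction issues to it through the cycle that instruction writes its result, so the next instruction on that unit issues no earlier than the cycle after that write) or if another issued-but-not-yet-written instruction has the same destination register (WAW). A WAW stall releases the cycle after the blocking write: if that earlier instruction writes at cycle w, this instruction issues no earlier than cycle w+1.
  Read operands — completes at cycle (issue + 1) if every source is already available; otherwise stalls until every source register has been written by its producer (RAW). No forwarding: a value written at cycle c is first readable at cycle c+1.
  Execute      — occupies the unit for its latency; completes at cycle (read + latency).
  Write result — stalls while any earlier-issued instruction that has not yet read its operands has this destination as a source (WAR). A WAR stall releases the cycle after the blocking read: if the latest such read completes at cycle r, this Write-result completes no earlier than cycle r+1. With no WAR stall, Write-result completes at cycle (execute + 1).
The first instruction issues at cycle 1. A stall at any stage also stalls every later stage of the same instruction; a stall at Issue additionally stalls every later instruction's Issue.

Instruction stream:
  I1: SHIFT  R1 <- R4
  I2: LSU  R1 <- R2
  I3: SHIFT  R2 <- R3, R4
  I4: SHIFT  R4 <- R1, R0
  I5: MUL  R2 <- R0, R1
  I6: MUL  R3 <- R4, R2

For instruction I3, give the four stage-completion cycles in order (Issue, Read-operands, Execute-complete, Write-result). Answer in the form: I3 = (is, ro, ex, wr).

I1 -> (1, 2, 3, 4)
I2 -> (5, 6, 7, 8)  // WAW R1: wait I1 write@4
I3 -> (6, 7, 8, 9)
I4 -> (10, 11, 12, 13)  // struct: SHIFT busy until I3 writes@9
I5 -> (11, 12, 18, 19)
I6 -> (20, 21, 27, 28)  // struct: MUL busy until I5 writes@19

I3 = (6, 7, 8, 9)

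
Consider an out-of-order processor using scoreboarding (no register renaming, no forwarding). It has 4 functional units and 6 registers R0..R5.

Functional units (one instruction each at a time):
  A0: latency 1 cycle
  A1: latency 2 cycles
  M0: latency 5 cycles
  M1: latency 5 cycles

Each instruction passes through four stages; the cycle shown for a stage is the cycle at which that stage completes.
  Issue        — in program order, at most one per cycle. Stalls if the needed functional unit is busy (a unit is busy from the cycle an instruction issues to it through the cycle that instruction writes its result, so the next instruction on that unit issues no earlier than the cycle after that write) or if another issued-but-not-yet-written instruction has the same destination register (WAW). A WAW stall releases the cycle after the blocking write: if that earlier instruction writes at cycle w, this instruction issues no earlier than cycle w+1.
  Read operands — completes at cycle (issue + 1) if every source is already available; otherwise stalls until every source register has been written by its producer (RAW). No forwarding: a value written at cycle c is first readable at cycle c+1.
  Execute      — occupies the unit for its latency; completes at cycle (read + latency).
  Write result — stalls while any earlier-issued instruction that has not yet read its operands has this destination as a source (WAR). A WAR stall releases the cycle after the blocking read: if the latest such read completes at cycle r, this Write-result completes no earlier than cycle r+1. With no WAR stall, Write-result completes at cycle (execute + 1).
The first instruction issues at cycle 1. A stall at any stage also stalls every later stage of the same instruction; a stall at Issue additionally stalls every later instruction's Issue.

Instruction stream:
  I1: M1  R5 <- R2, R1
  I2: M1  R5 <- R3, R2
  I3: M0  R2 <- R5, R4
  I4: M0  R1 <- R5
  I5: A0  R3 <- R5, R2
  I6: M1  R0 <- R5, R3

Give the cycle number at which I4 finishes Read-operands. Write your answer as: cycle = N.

cycle = 25

I1  is:1  ro:2  ex:7  wr:8
I2  is:9  ro:10  ex:15  wr:16  — struct: M1 busy until I1 writes@8
I3  is:10  ro:17  ex:22  wr:23  — RAW R5: wait I2 write@16
I4  is:24  ro:25  ex:30  wr:31  — struct: M0 busy until I3 writes@23
I5  is:25  ro:26  ex:27  wr:28
I6  is:26  ro:29  ex:34  wr:35  — RAW R3: wait I5 write@28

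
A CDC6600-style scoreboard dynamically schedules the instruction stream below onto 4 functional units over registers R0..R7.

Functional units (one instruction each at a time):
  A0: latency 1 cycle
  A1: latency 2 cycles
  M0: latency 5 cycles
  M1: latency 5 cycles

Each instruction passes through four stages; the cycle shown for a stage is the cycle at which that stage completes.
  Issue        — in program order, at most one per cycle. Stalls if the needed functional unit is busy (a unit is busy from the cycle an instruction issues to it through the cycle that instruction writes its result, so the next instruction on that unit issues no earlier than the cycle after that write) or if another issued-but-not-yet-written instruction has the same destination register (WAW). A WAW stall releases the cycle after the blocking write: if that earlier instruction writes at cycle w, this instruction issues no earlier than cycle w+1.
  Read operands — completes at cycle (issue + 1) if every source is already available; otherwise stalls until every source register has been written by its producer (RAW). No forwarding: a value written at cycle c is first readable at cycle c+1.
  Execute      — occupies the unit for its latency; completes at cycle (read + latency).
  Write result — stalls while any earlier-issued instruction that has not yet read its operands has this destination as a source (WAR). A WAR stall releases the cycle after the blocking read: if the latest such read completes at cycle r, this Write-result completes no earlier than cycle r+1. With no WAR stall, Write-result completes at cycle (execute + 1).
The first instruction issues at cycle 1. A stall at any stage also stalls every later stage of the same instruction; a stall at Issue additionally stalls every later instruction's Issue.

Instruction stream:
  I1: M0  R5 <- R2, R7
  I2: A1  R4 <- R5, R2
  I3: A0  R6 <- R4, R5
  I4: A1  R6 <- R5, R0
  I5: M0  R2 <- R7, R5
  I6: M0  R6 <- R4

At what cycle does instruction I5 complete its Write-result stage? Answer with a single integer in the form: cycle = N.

cycle = 24

[1] issue I1 (M0)
[2] I1 read-ops | issue I2 (A1)
[3] issue I3 (A0)
[7] I1 finished on M0
[8] I1→R5
[9] I2 read-ops
[11] I2 finished on A1
[12] I2→R4
[13] I3 read-ops
[14] I3 finished on A0
[15] I3→R6
[16] issue I4 (A1)
[17] I4 read-ops | issue I5 (M0)
[18] I5 read-ops
[19] I4 finished on A1
[20] I4→R6
[23] I5 finished on M0
[24] I5→R2
[25] issue I6 (M0)
[26] I6 read-ops
[31] I6 finished on M0
[32] I6→R6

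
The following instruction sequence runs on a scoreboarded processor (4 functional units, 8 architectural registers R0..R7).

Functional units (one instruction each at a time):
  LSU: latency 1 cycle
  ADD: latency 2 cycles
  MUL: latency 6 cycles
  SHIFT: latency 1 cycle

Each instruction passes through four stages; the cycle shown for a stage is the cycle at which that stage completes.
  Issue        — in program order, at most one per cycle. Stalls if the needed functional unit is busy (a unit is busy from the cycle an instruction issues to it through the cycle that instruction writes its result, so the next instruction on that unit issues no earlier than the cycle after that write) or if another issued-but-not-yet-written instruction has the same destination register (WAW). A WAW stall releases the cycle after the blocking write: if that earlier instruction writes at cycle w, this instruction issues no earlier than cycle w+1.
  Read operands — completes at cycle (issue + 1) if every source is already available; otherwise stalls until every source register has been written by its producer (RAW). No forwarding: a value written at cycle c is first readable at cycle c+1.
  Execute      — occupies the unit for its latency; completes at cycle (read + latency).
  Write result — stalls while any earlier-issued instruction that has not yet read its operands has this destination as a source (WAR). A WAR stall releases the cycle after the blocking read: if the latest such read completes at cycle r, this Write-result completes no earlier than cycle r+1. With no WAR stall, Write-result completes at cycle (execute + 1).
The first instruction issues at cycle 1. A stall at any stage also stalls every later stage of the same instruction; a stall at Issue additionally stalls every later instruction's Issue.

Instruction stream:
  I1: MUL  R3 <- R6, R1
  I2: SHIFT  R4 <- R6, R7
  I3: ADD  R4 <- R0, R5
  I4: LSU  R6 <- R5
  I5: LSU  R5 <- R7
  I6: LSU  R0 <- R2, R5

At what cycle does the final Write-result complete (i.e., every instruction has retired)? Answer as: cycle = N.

cycle = 18

I1 -> (1, 2, 8, 9)
I2 -> (2, 3, 4, 5)
I3 -> (6, 7, 9, 10)  // WAW R4: wait I2 write@5
I4 -> (7, 8, 9, 10)
I5 -> (11, 12, 13, 14)  // struct: LSU busy until I4 writes@10
I6 -> (15, 16, 17, 18)  // struct: LSU busy until I5 writes@14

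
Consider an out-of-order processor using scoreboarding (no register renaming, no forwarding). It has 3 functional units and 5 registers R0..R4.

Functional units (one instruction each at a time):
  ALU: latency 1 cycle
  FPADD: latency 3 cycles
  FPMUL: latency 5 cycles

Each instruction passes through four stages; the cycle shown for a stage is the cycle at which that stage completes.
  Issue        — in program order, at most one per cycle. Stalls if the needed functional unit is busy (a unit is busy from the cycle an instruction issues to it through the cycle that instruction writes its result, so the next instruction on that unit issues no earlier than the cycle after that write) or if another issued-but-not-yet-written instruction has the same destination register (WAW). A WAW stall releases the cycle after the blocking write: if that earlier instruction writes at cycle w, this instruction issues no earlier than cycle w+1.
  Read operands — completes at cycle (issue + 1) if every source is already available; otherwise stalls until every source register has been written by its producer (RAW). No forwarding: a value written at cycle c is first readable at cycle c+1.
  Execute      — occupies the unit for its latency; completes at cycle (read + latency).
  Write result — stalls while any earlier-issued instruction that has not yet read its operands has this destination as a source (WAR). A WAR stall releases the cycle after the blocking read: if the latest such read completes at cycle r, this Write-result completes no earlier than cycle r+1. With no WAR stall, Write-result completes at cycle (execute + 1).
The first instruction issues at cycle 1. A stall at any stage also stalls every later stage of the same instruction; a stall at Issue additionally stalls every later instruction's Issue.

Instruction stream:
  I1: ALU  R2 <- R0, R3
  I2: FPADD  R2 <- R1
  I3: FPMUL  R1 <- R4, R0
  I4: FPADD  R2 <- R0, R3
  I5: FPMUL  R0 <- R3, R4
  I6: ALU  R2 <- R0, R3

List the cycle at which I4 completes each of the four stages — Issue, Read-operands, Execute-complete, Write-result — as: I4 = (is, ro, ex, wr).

I1 -> (1, 2, 3, 4)
I2 -> (5, 6, 9, 10)  // WAW R2: wait I1 write@4
I3 -> (6, 7, 12, 13)
I4 -> (11, 12, 15, 16)  // struct: FPADD busy until I2 writes@10
I5 -> (14, 15, 20, 21)  // struct: FPMUL busy until I3 writes@13
I6 -> (17, 22, 23, 24)  // WAW R2: wait I4 write@16, RAW R0: wait I5 write@21

I4 = (11, 12, 15, 16)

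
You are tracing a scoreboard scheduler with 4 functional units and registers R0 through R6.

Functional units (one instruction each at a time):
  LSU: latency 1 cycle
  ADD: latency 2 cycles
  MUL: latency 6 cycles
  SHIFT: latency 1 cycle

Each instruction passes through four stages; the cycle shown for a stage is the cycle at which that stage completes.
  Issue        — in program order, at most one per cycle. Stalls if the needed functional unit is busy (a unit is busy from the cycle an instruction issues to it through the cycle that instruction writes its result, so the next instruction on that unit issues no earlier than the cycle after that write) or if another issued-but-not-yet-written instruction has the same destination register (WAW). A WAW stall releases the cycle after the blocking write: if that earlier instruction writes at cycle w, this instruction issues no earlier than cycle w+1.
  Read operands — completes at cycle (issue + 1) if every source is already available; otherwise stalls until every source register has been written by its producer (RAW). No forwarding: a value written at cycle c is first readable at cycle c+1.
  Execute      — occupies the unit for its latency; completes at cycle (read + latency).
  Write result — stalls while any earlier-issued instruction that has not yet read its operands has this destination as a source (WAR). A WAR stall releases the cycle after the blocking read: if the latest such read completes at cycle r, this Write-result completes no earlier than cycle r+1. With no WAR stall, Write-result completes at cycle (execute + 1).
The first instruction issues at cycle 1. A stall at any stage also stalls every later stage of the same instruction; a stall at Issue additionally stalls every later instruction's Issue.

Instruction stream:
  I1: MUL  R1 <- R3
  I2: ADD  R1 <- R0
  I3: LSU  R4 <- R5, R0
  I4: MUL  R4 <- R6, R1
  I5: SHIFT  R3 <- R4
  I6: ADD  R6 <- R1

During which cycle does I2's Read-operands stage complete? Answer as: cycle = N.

cycle = 11

[1] I1 issues→MUL
[2] I1 reads
[8] I1 exec-done
[9] I1 writes R1
[10] I2 issues→ADD
[11] I2 reads | I3 issues→LSU
[12] I3 reads
[13] I2 exec-done | I3 exec-done
[14] I2 writes R1 | I3 writes R4
[15] I4 issues→MUL
[16] I4 reads | I5 issues→SHIFT
[17] I6 issues→ADD
[18] I6 reads
[20] I6 exec-done
[21] I6 writes R6
[22] I4 exec-done
[23] I4 writes R4
[24] I5 reads
[25] I5 exec-done
[26] I5 writes R3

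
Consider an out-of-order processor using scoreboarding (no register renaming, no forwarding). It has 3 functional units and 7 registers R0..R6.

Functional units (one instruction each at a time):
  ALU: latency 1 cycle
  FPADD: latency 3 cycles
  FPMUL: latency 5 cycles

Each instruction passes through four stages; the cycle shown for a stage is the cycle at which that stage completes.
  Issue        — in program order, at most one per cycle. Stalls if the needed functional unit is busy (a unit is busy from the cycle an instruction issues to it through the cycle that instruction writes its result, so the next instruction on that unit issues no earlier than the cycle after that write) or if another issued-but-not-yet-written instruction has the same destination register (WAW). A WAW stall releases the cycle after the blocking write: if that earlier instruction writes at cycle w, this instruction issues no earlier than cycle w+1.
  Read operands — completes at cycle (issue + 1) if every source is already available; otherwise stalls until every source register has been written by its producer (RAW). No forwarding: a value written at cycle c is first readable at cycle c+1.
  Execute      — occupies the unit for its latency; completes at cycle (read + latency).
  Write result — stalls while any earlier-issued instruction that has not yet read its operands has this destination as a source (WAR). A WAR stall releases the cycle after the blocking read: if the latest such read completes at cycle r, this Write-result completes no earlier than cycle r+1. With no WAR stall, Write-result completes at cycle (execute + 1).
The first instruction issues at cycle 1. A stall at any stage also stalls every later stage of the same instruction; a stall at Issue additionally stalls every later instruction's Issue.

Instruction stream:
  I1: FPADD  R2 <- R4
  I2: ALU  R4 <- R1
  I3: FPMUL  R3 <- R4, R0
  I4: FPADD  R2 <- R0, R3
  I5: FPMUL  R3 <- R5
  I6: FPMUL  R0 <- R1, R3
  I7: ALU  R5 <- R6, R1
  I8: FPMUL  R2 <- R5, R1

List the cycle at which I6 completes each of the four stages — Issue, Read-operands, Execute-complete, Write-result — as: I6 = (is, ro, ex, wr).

I6 = (21, 22, 27, 28)

I1: IS=1 RO=2 EX=5 WR=6
I2: IS=2 RO=3 EX=4 WR=5
I3: IS=3 RO=6 EX=11 WR=12  [RAW R4: wait I2 write@5]
I4: IS=7 RO=13 EX=16 WR=17  [struct: FPADD busy until I1 writes@6; RAW R3: wait I3 write@12]
I5: IS=13 RO=14 EX=19 WR=20  [struct: FPMUL busy until I3 writes@12]
I6: IS=21 RO=22 EX=27 WR=28  [struct: FPMUL busy until I5 writes@20]
I7: IS=22 RO=23 EX=24 WR=25
I8: IS=29 RO=30 EX=35 WR=36  [struct: FPMUL busy until I6 writes@28]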